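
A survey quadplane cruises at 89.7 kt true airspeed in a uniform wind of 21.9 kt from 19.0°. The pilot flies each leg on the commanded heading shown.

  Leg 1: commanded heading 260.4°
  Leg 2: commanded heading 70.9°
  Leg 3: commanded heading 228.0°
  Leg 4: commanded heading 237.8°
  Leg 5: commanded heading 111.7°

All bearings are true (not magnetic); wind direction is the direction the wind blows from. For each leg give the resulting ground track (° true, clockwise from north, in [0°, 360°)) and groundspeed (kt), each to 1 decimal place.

Leg 1: heading 260.4°; drift -10.9° → track 249.5°, groundspeed 102.0 kt
Leg 2: heading 70.9°; drift +12.7° → track 83.6°, groundspeed 78.1 kt
Leg 3: heading 228.0°; drift -5.6° → track 222.4°, groundspeed 109.4 kt
Leg 4: heading 237.8°; drift -7.3° → track 230.5°, groundspeed 107.6 kt
Leg 5: heading 111.7°; drift +13.6° → track 125.3°, groundspeed 93.3 kt

Leg 1: track=249.5°, groundspeed=102.0 kt
Leg 2: track=83.6°, groundspeed=78.1 kt
Leg 3: track=222.4°, groundspeed=109.4 kt
Leg 4: track=230.5°, groundspeed=107.6 kt
Leg 5: track=125.3°, groundspeed=93.3 kt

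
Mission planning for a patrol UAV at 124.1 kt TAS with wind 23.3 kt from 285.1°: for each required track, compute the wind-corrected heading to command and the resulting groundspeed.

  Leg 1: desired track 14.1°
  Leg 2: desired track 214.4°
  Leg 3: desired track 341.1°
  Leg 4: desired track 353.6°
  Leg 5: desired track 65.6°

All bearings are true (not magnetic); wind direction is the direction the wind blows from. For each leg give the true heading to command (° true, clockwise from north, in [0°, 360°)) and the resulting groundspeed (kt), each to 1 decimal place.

Leg 1: heading=3.3°, groundspeed=121.5 kt
Leg 2: heading=224.6°, groundspeed=114.4 kt
Leg 3: heading=332.1°, groundspeed=109.6 kt
Leg 4: heading=343.5°, groundspeed=113.7 kt
Leg 5: heading=58.7°, groundspeed=141.2 kt

Leg 1: desired track 14.1°; wind correction -10.8° → command heading 3.3°, groundspeed 121.5 kt
Leg 2: desired track 214.4°; wind correction +10.2° → command heading 224.6°, groundspeed 114.4 kt
Leg 3: desired track 341.1°; wind correction -9.0° → command heading 332.1°, groundspeed 109.6 kt
Leg 4: desired track 353.6°; wind correction -10.1° → command heading 343.5°, groundspeed 113.7 kt
Leg 5: desired track 65.6°; wind correction -6.9° → command heading 58.7°, groundspeed 141.2 kt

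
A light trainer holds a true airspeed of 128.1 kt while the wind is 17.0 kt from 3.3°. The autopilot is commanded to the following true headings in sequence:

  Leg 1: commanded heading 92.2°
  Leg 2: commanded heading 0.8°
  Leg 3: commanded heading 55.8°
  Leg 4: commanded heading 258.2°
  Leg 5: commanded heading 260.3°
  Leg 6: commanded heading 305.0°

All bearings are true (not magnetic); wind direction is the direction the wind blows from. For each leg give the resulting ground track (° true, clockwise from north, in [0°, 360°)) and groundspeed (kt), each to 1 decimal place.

Leg 1: track=99.8°, groundspeed=128.9 kt
Leg 2: track=0.4°, groundspeed=111.1 kt
Leg 3: track=62.3°, groundspeed=118.5 kt
Leg 4: track=251.1°, groundspeed=133.5 kt
Leg 5: track=253.1°, groundspeed=133.0 kt
Leg 6: track=298.1°, groundspeed=120.0 kt

Leg 1: heading 92.2°; drift +7.6° → track 99.8°, groundspeed 128.9 kt
Leg 2: heading 0.8°; drift -0.4° → track 0.4°, groundspeed 111.1 kt
Leg 3: heading 55.8°; drift +6.5° → track 62.3°, groundspeed 118.5 kt
Leg 4: heading 258.2°; drift -7.1° → track 251.1°, groundspeed 133.5 kt
Leg 5: heading 260.3°; drift -7.2° → track 253.1°, groundspeed 133.0 kt
Leg 6: heading 305.0°; drift -6.9° → track 298.1°, groundspeed 120.0 kt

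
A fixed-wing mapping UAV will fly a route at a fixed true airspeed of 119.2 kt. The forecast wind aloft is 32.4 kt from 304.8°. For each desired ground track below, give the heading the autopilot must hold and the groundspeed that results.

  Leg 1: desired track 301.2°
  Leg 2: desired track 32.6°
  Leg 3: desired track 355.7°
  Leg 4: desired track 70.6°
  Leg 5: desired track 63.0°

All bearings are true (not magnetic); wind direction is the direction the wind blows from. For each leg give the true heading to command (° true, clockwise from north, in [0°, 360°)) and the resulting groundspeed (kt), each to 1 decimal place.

Leg 1: desired track 301.2°; wind correction +1.0° → command heading 302.2°, groundspeed 86.8 kt
Leg 2: desired track 32.6°; wind correction -15.8° → command heading 16.8°, groundspeed 113.5 kt
Leg 3: desired track 355.7°; wind correction -12.2° → command heading 343.5°, groundspeed 96.1 kt
Leg 4: desired track 70.6°; wind correction -12.7° → command heading 57.9°, groundspeed 135.2 kt
Leg 5: desired track 63.0°; wind correction -13.9° → command heading 49.1°, groundspeed 131.0 kt

Leg 1: heading=302.2°, groundspeed=86.8 kt
Leg 2: heading=16.8°, groundspeed=113.5 kt
Leg 3: heading=343.5°, groundspeed=96.1 kt
Leg 4: heading=57.9°, groundspeed=135.2 kt
Leg 5: heading=49.1°, groundspeed=131.0 kt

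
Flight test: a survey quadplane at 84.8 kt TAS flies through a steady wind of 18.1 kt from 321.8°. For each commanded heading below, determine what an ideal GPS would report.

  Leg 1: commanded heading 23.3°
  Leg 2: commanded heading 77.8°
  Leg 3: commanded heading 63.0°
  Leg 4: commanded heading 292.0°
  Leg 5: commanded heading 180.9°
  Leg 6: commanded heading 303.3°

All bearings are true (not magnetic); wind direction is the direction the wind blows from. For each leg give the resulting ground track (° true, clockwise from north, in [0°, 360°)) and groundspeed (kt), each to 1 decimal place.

Leg 1: heading 23.3°; drift +11.8° → track 35.1°, groundspeed 77.8 kt
Leg 2: heading 77.8°; drift +10.0° → track 87.8°, groundspeed 94.2 kt
Leg 3: heading 63.0°; drift +11.4° → track 74.4°, groundspeed 90.1 kt
Leg 4: heading 292.0°; drift -7.4° → track 284.6°, groundspeed 69.7 kt
Leg 5: heading 180.9°; drift -6.6° → track 174.3°, groundspeed 99.5 kt
Leg 6: heading 303.3°; drift -4.9° → track 298.4°, groundspeed 67.9 kt

Leg 1: track=35.1°, groundspeed=77.8 kt
Leg 2: track=87.8°, groundspeed=94.2 kt
Leg 3: track=74.4°, groundspeed=90.1 kt
Leg 4: track=284.6°, groundspeed=69.7 kt
Leg 5: track=174.3°, groundspeed=99.5 kt
Leg 6: track=298.4°, groundspeed=67.9 kt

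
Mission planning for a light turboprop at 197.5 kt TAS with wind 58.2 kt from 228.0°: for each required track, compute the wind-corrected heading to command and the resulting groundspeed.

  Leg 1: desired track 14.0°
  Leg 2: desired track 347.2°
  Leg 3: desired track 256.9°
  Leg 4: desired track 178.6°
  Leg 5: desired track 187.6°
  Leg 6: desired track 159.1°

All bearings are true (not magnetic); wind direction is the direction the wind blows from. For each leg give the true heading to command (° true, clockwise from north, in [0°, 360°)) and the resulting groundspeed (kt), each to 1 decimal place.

Leg 1: desired track 14.0°; wind correction -9.5° → command heading 4.5°, groundspeed 243.1 kt
Leg 2: desired track 347.2°; wind correction -14.9° → command heading 332.3°, groundspeed 219.2 kt
Leg 3: desired track 256.9°; wind correction -8.2° → command heading 248.7°, groundspeed 144.5 kt
Leg 4: desired track 178.6°; wind correction +12.9° → command heading 191.5°, groundspeed 154.6 kt
Leg 5: desired track 187.6°; wind correction +11.0° → command heading 198.6°, groundspeed 149.5 kt
Leg 6: desired track 159.1°; wind correction +16.0° → command heading 175.1°, groundspeed 168.9 kt

Leg 1: heading=4.5°, groundspeed=243.1 kt
Leg 2: heading=332.3°, groundspeed=219.2 kt
Leg 3: heading=248.7°, groundspeed=144.5 kt
Leg 4: heading=191.5°, groundspeed=154.6 kt
Leg 5: heading=198.6°, groundspeed=149.5 kt
Leg 6: heading=175.1°, groundspeed=168.9 kt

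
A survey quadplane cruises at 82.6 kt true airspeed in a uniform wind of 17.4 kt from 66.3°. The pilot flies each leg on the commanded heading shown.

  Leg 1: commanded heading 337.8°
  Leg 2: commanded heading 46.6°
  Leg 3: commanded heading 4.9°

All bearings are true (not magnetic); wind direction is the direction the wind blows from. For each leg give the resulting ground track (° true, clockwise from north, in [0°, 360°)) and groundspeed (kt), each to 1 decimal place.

Leg 1: heading 337.8°; drift -12.0° → track 325.8°, groundspeed 84.0 kt
Leg 2: heading 46.6°; drift -5.1° → track 41.5°, groundspeed 66.5 kt
Leg 3: heading 4.9°; drift -11.6° → track 353.3°, groundspeed 75.8 kt

Leg 1: track=325.8°, groundspeed=84.0 kt
Leg 2: track=41.5°, groundspeed=66.5 kt
Leg 3: track=353.3°, groundspeed=75.8 kt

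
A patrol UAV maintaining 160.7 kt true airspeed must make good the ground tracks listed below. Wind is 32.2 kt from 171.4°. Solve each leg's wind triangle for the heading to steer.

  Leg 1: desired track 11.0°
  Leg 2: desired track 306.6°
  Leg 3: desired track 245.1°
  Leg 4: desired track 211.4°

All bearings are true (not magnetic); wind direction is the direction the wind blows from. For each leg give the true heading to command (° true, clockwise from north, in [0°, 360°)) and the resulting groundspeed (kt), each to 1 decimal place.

Leg 1: desired track 11.0°; wind correction +3.9° → command heading 14.9°, groundspeed 190.7 kt
Leg 2: desired track 306.6°; wind correction -8.1° → command heading 298.5°, groundspeed 181.9 kt
Leg 3: desired track 245.1°; wind correction -11.1° → command heading 234.0°, groundspeed 148.7 kt
Leg 4: desired track 211.4°; wind correction -7.4° → command heading 204.0°, groundspeed 134.7 kt

Leg 1: heading=14.9°, groundspeed=190.7 kt
Leg 2: heading=298.5°, groundspeed=181.9 kt
Leg 3: heading=234.0°, groundspeed=148.7 kt
Leg 4: heading=204.0°, groundspeed=134.7 kt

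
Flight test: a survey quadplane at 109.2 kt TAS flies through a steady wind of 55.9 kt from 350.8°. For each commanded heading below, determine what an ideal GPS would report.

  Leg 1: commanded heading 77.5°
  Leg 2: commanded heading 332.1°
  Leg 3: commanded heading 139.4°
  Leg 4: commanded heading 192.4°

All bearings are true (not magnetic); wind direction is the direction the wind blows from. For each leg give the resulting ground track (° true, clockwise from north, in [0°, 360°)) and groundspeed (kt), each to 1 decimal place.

Leg 1: track=105.3°, groundspeed=119.8 kt
Leg 2: track=314.4°, groundspeed=59.0 kt
Leg 3: track=149.9°, groundspeed=159.6 kt
Leg 4: track=185.1°, groundspeed=162.5 kt

Leg 1: heading 77.5°; drift +27.8° → track 105.3°, groundspeed 119.8 kt
Leg 2: heading 332.1°; drift -17.7° → track 314.4°, groundspeed 59.0 kt
Leg 3: heading 139.4°; drift +10.5° → track 149.9°, groundspeed 159.6 kt
Leg 4: heading 192.4°; drift -7.3° → track 185.1°, groundspeed 162.5 kt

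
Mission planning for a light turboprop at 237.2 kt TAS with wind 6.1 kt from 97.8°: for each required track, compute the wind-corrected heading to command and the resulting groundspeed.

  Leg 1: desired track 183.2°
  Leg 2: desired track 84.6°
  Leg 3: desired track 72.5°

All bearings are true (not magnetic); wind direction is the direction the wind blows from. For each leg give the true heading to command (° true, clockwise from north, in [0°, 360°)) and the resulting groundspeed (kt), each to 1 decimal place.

Leg 1: heading=181.7°, groundspeed=236.6 kt
Leg 2: heading=84.9°, groundspeed=231.3 kt
Leg 3: heading=73.1°, groundspeed=231.7 kt

Leg 1: desired track 183.2°; wind correction -1.5° → command heading 181.7°, groundspeed 236.6 kt
Leg 2: desired track 84.6°; wind correction +0.3° → command heading 84.9°, groundspeed 231.3 kt
Leg 3: desired track 72.5°; wind correction +0.6° → command heading 73.1°, groundspeed 231.7 kt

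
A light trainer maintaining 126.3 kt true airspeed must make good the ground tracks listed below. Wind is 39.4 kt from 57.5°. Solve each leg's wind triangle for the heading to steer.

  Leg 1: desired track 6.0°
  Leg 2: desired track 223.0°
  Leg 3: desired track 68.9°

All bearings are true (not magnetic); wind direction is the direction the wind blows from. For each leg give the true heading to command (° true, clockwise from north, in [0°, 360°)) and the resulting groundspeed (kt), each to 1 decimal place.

Leg 1: desired track 6.0°; wind correction +14.1° → command heading 20.1°, groundspeed 98.0 kt
Leg 2: desired track 223.0°; wind correction -4.5° → command heading 218.5°, groundspeed 164.1 kt
Leg 3: desired track 68.9°; wind correction -3.5° → command heading 65.4°, groundspeed 87.4 kt

Leg 1: heading=20.1°, groundspeed=98.0 kt
Leg 2: heading=218.5°, groundspeed=164.1 kt
Leg 3: heading=65.4°, groundspeed=87.4 kt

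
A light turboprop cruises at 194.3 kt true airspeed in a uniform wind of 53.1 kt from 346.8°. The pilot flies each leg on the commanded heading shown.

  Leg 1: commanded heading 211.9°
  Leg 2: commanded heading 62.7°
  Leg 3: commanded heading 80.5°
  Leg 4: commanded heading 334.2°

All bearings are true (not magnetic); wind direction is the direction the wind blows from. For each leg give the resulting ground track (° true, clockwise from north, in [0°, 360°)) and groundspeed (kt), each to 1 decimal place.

Leg 1: heading 211.9°; drift -9.2° → track 202.7°, groundspeed 234.8 kt
Leg 2: heading 62.7°; drift +15.9° → track 78.6°, groundspeed 188.5 kt
Leg 3: heading 80.5°; drift +15.0° → track 95.5°, groundspeed 204.7 kt
Leg 4: heading 334.2°; drift -4.6° → track 329.6°, groundspeed 142.9 kt

Leg 1: track=202.7°, groundspeed=234.8 kt
Leg 2: track=78.6°, groundspeed=188.5 kt
Leg 3: track=95.5°, groundspeed=204.7 kt
Leg 4: track=329.6°, groundspeed=142.9 kt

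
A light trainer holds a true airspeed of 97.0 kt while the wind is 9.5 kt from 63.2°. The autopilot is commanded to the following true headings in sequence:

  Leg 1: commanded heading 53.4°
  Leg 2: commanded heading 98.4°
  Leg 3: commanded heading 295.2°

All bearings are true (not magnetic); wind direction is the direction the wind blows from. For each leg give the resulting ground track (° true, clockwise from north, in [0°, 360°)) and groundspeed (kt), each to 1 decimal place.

Leg 1: heading 53.4°; drift -1.1° → track 52.3°, groundspeed 87.7 kt
Leg 2: heading 98.4°; drift +3.5° → track 101.9°, groundspeed 89.4 kt
Leg 3: heading 295.2°; drift -4.2° → track 291.0°, groundspeed 103.1 kt

Leg 1: track=52.3°, groundspeed=87.7 kt
Leg 2: track=101.9°, groundspeed=89.4 kt
Leg 3: track=291.0°, groundspeed=103.1 kt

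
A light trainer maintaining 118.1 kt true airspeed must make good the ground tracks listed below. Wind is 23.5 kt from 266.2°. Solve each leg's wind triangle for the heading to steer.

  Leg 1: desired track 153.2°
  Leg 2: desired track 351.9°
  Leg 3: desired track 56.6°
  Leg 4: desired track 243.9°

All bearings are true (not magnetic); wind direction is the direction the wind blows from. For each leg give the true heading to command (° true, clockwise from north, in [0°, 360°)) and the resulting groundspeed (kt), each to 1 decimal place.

Leg 1: heading=163.8°, groundspeed=125.3 kt
Leg 2: heading=340.5°, groundspeed=114.0 kt
Leg 3: heading=51.0°, groundspeed=138.0 kt
Leg 4: heading=248.2°, groundspeed=96.0 kt

Leg 1: desired track 153.2°; wind correction +10.6° → command heading 163.8°, groundspeed 125.3 kt
Leg 2: desired track 351.9°; wind correction -11.4° → command heading 340.5°, groundspeed 114.0 kt
Leg 3: desired track 56.6°; wind correction -5.6° → command heading 51.0°, groundspeed 138.0 kt
Leg 4: desired track 243.9°; wind correction +4.3° → command heading 248.2°, groundspeed 96.0 kt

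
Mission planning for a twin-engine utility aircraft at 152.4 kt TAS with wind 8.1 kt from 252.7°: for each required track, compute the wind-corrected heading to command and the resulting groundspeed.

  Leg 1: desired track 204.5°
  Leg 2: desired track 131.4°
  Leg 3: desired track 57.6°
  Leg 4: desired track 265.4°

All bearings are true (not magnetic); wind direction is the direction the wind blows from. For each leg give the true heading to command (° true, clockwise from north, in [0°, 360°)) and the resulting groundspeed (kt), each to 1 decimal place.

Leg 1: desired track 204.5°; wind correction +2.3° → command heading 206.8°, groundspeed 146.9 kt
Leg 2: desired track 131.4°; wind correction +2.6° → command heading 134.0°, groundspeed 156.5 kt
Leg 3: desired track 57.6°; wind correction -0.8° → command heading 56.8°, groundspeed 160.2 kt
Leg 4: desired track 265.4°; wind correction -0.7° → command heading 264.7°, groundspeed 144.5 kt

Leg 1: heading=206.8°, groundspeed=146.9 kt
Leg 2: heading=134.0°, groundspeed=156.5 kt
Leg 3: heading=56.8°, groundspeed=160.2 kt
Leg 4: heading=264.7°, groundspeed=144.5 kt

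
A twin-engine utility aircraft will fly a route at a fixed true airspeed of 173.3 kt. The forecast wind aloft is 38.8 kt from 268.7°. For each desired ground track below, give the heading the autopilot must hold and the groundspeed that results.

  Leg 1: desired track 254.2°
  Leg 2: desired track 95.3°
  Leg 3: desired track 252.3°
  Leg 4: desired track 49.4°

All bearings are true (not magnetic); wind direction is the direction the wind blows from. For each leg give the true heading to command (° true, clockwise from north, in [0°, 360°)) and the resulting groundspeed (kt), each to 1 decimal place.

Leg 1: desired track 254.2°; wind correction +3.2° → command heading 257.4°, groundspeed 135.5 kt
Leg 2: desired track 95.3°; wind correction +1.5° → command heading 96.8°, groundspeed 211.8 kt
Leg 3: desired track 252.3°; wind correction +3.6° → command heading 255.9°, groundspeed 135.7 kt
Leg 4: desired track 49.4°; wind correction -8.2° → command heading 41.2°, groundspeed 201.6 kt

Leg 1: heading=257.4°, groundspeed=135.5 kt
Leg 2: heading=96.8°, groundspeed=211.8 kt
Leg 3: heading=255.9°, groundspeed=135.7 kt
Leg 4: heading=41.2°, groundspeed=201.6 kt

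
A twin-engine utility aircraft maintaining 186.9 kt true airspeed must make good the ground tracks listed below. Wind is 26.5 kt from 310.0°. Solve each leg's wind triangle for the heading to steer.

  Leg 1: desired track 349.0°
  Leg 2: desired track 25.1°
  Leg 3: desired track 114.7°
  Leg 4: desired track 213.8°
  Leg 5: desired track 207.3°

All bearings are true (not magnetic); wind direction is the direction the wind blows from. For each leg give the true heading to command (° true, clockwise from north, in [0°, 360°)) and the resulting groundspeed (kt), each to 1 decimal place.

Leg 1: desired track 349.0°; wind correction -5.1° → command heading 343.9°, groundspeed 165.6 kt
Leg 2: desired track 25.1°; wind correction -7.9° → command heading 17.2°, groundspeed 178.3 kt
Leg 3: desired track 114.7°; wind correction -2.1° → command heading 112.6°, groundspeed 212.3 kt
Leg 4: desired track 213.8°; wind correction +8.1° → command heading 221.9°, groundspeed 187.9 kt
Leg 5: desired track 207.3°; wind correction +8.0° → command heading 215.3°, groundspeed 190.9 kt

Leg 1: heading=343.9°, groundspeed=165.6 kt
Leg 2: heading=17.2°, groundspeed=178.3 kt
Leg 3: heading=112.6°, groundspeed=212.3 kt
Leg 4: heading=221.9°, groundspeed=187.9 kt
Leg 5: heading=215.3°, groundspeed=190.9 kt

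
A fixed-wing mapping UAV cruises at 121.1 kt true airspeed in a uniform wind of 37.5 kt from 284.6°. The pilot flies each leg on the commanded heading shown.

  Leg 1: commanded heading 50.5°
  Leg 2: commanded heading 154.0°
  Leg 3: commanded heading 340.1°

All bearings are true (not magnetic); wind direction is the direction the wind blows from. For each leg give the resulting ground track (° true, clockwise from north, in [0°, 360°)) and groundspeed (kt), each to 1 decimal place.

Leg 1: track=62.5°, groundspeed=146.3 kt
Leg 2: track=142.9°, groundspeed=148.3 kt
Leg 3: track=357.3°, groundspeed=104.5 kt

Leg 1: heading 50.5°; drift +12.0° → track 62.5°, groundspeed 146.3 kt
Leg 2: heading 154.0°; drift -11.1° → track 142.9°, groundspeed 148.3 kt
Leg 3: heading 340.1°; drift +17.2° → track 357.3°, groundspeed 104.5 kt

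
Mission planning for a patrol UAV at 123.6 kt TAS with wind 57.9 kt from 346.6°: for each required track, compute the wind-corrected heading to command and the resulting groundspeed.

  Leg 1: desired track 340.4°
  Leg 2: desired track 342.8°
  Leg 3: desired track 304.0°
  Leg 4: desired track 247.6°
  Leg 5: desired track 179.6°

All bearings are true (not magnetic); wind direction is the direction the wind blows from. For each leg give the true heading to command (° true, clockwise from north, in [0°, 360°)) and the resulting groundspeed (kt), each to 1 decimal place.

Leg 1: desired track 340.4°; wind correction +2.9° → command heading 343.3°, groundspeed 65.9 kt
Leg 2: desired track 342.8°; wind correction +1.8° → command heading 344.6°, groundspeed 65.8 kt
Leg 3: desired track 304.0°; wind correction +18.5° → command heading 322.5°, groundspeed 74.6 kt
Leg 4: desired track 247.6°; wind correction +27.6° → command heading 275.2°, groundspeed 118.6 kt
Leg 5: desired track 179.6°; wind correction +6.0° → command heading 185.6°, groundspeed 179.3 kt

Leg 1: heading=343.3°, groundspeed=65.9 kt
Leg 2: heading=344.6°, groundspeed=65.8 kt
Leg 3: heading=322.5°, groundspeed=74.6 kt
Leg 4: heading=275.2°, groundspeed=118.6 kt
Leg 5: heading=185.6°, groundspeed=179.3 kt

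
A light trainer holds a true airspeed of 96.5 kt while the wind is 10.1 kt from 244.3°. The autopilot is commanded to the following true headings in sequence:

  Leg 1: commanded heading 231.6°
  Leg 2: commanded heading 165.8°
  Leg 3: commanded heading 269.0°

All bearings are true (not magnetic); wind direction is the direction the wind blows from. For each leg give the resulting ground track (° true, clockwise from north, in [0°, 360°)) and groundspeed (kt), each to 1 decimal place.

Leg 1: track=230.1°, groundspeed=86.7 kt
Leg 2: track=159.8°, groundspeed=95.0 kt
Leg 3: track=271.8°, groundspeed=87.4 kt

Leg 1: heading 231.6°; drift -1.5° → track 230.1°, groundspeed 86.7 kt
Leg 2: heading 165.8°; drift -6.0° → track 159.8°, groundspeed 95.0 kt
Leg 3: heading 269.0°; drift +2.8° → track 271.8°, groundspeed 87.4 kt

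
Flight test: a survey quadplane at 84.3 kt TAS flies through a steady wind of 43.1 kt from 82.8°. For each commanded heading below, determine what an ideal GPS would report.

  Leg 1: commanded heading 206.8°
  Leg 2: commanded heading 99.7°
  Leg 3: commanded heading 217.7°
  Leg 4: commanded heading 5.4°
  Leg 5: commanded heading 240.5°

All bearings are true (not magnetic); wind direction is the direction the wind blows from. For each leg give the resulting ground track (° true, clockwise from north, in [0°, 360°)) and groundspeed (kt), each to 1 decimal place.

Leg 1: track=225.0°, groundspeed=114.1 kt
Leg 2: track=115.9°, groundspeed=44.8 kt
Leg 3: track=232.6°, groundspeed=118.7 kt
Leg 4: track=336.1°, groundspeed=85.9 kt
Leg 5: track=248.0°, groundspeed=125.2 kt

Leg 1: heading 206.8°; drift +18.2° → track 225.0°, groundspeed 114.1 kt
Leg 2: heading 99.7°; drift +16.2° → track 115.9°, groundspeed 44.8 kt
Leg 3: heading 217.7°; drift +14.9° → track 232.6°, groundspeed 118.7 kt
Leg 4: heading 5.4°; drift -29.3° → track 336.1°, groundspeed 85.9 kt
Leg 5: heading 240.5°; drift +7.5° → track 248.0°, groundspeed 125.2 kt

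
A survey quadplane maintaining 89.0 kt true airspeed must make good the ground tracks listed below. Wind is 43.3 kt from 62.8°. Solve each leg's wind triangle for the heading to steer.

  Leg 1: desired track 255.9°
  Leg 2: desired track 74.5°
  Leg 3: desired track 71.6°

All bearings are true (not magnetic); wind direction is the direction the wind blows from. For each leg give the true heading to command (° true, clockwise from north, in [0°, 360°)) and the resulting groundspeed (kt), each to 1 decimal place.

Leg 1: heading=262.2°, groundspeed=130.6 kt
Leg 2: heading=68.8°, groundspeed=46.2 kt
Leg 3: heading=67.3°, groundspeed=46.0 kt

Leg 1: desired track 255.9°; wind correction +6.3° → command heading 262.2°, groundspeed 130.6 kt
Leg 2: desired track 74.5°; wind correction -5.7° → command heading 68.8°, groundspeed 46.2 kt
Leg 3: desired track 71.6°; wind correction -4.3° → command heading 67.3°, groundspeed 46.0 kt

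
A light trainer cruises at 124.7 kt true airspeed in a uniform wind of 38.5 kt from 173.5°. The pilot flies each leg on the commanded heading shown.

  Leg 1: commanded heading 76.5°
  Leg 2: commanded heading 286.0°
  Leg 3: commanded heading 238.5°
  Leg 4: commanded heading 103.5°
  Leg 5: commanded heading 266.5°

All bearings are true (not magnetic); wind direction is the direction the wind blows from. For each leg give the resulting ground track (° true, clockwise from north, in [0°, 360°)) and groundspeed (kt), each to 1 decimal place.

Leg 1: heading 76.5°; drift -16.5° → track 60.0°, groundspeed 134.9 kt
Leg 2: heading 286.0°; drift +14.3° → track 300.3°, groundspeed 143.9 kt
Leg 3: heading 238.5°; drift +17.8° → track 256.3°, groundspeed 113.9 kt
Leg 4: heading 103.5°; drift -18.0° → track 85.5°, groundspeed 117.3 kt
Leg 5: heading 266.5°; drift +16.9° → track 283.4°, groundspeed 132.4 kt

Leg 1: track=60.0°, groundspeed=134.9 kt
Leg 2: track=300.3°, groundspeed=143.9 kt
Leg 3: track=256.3°, groundspeed=113.9 kt
Leg 4: track=85.5°, groundspeed=117.3 kt
Leg 5: track=283.4°, groundspeed=132.4 kt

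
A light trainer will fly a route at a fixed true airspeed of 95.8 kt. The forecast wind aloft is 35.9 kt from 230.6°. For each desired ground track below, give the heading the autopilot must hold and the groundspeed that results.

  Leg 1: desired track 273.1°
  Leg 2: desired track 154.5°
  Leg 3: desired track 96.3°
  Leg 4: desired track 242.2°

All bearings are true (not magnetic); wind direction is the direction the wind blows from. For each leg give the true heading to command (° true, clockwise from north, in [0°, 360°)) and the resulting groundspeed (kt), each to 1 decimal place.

Leg 1: desired track 273.1°; wind correction -14.7° → command heading 258.4°, groundspeed 66.2 kt
Leg 2: desired track 154.5°; wind correction +21.3° → command heading 175.8°, groundspeed 80.6 kt
Leg 3: desired track 96.3°; wind correction +15.6° → command heading 111.9°, groundspeed 117.4 kt
Leg 4: desired track 242.2°; wind correction -4.3° → command heading 237.9°, groundspeed 60.4 kt

Leg 1: heading=258.4°, groundspeed=66.2 kt
Leg 2: heading=175.8°, groundspeed=80.6 kt
Leg 3: heading=111.9°, groundspeed=117.4 kt
Leg 4: heading=237.9°, groundspeed=60.4 kt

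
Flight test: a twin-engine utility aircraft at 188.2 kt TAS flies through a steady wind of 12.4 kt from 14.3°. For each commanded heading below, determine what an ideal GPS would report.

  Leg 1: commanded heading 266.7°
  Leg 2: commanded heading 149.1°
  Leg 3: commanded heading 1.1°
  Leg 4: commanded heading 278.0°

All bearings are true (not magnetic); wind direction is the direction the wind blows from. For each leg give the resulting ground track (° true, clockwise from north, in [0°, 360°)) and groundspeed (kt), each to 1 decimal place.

Leg 1: heading 266.7°; drift -3.5° → track 263.2°, groundspeed 192.3 kt
Leg 2: heading 149.1°; drift +2.6° → track 151.7°, groundspeed 197.1 kt
Leg 3: heading 1.1°; drift -0.9° → track 0.2°, groundspeed 176.2 kt
Leg 4: heading 278.0°; drift -3.7° → track 274.3°, groundspeed 190.0 kt

Leg 1: track=263.2°, groundspeed=192.3 kt
Leg 2: track=151.7°, groundspeed=197.1 kt
Leg 3: track=0.2°, groundspeed=176.2 kt
Leg 4: track=274.3°, groundspeed=190.0 kt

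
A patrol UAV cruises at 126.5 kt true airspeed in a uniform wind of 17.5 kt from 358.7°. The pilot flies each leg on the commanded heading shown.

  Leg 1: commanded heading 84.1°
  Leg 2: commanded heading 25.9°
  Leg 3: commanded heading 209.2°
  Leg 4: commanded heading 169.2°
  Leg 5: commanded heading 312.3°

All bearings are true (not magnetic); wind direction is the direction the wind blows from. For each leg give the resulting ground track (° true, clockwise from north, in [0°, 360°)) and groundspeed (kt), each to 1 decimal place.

Leg 1: heading 84.1°; drift +7.9° → track 92.0°, groundspeed 126.3 kt
Leg 2: heading 25.9°; drift +4.1° → track 30.0°, groundspeed 111.2 kt
Leg 3: heading 209.2°; drift -3.6° → track 205.6°, groundspeed 141.9 kt
Leg 4: heading 169.2°; drift +1.2° → track 170.4°, groundspeed 143.8 kt
Leg 5: heading 312.3°; drift -6.3° → track 306.0°, groundspeed 115.1 kt

Leg 1: track=92.0°, groundspeed=126.3 kt
Leg 2: track=30.0°, groundspeed=111.2 kt
Leg 3: track=205.6°, groundspeed=141.9 kt
Leg 4: track=170.4°, groundspeed=143.8 kt
Leg 5: track=306.0°, groundspeed=115.1 kt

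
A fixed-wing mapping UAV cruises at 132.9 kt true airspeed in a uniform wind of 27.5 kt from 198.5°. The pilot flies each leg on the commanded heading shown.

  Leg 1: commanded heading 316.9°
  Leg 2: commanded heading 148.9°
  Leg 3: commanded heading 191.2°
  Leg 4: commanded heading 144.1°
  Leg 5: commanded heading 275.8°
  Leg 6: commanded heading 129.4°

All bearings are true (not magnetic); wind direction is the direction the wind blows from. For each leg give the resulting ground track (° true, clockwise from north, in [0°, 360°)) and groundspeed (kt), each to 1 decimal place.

Leg 1: track=326.3°, groundspeed=148.0 kt
Leg 2: track=138.6°, groundspeed=117.0 kt
Leg 3: track=189.3°, groundspeed=105.7 kt
Leg 4: track=133.3°, groundspeed=119.0 kt
Leg 5: track=287.7°, groundspeed=129.7 kt
Leg 6: track=117.6°, groundspeed=125.7 kt

Leg 1: heading 316.9°; drift +9.4° → track 326.3°, groundspeed 148.0 kt
Leg 2: heading 148.9°; drift -10.3° → track 138.6°, groundspeed 117.0 kt
Leg 3: heading 191.2°; drift -1.9° → track 189.3°, groundspeed 105.7 kt
Leg 4: heading 144.1°; drift -10.8° → track 133.3°, groundspeed 119.0 kt
Leg 5: heading 275.8°; drift +11.9° → track 287.7°, groundspeed 129.7 kt
Leg 6: heading 129.4°; drift -11.8° → track 117.6°, groundspeed 125.7 kt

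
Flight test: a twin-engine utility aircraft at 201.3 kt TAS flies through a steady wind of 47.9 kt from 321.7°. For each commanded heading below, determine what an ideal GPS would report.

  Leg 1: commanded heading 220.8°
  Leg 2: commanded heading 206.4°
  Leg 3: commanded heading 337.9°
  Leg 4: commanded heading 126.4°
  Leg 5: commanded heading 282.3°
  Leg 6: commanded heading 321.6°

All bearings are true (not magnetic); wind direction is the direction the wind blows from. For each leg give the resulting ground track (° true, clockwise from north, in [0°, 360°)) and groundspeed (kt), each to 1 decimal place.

Leg 1: heading 220.8°; drift -12.6° → track 208.2°, groundspeed 215.6 kt
Leg 2: heading 206.4°; drift -11.0° → track 195.4°, groundspeed 226.0 kt
Leg 3: heading 337.9°; drift +4.9° → track 342.8°, groundspeed 155.9 kt
Leg 4: heading 126.4°; drift +2.9° → track 129.3°, groundspeed 247.8 kt
Leg 5: heading 282.3°; drift -10.5° → track 271.8°, groundspeed 167.1 kt
Leg 6: heading 321.6°; drift +0.0° → track 321.6°, groundspeed 153.4 kt

Leg 1: track=208.2°, groundspeed=215.6 kt
Leg 2: track=195.4°, groundspeed=226.0 kt
Leg 3: track=342.8°, groundspeed=155.9 kt
Leg 4: track=129.3°, groundspeed=247.8 kt
Leg 5: track=271.8°, groundspeed=167.1 kt
Leg 6: track=321.6°, groundspeed=153.4 kt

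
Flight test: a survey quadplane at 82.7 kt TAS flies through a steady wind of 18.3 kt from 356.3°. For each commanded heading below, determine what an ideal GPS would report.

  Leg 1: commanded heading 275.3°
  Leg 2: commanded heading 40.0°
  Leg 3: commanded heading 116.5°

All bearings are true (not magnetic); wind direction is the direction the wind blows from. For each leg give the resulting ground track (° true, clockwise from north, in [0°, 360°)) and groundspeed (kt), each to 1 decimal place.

Leg 1: heading 275.3°; drift -12.8° → track 262.5°, groundspeed 81.9 kt
Leg 2: heading 40.0°; drift +10.3° → track 50.3°, groundspeed 70.6 kt
Leg 3: heading 116.5°; drift +9.8° → track 126.3°, groundspeed 93.3 kt

Leg 1: track=262.5°, groundspeed=81.9 kt
Leg 2: track=50.3°, groundspeed=70.6 kt
Leg 3: track=126.3°, groundspeed=93.3 kt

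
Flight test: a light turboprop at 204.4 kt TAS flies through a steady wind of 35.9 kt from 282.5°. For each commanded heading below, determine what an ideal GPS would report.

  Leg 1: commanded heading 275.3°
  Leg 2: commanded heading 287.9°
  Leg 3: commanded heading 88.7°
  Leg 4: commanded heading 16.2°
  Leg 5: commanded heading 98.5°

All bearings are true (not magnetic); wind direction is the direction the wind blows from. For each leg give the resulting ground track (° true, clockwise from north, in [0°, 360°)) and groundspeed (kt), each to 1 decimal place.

Leg 1: heading 275.3°; drift -1.5° → track 273.8°, groundspeed 168.8 kt
Leg 2: heading 287.9°; drift +1.1° → track 289.0°, groundspeed 168.7 kt
Leg 3: heading 88.7°; drift +2.0° → track 90.7°, groundspeed 239.4 kt
Leg 4: heading 16.2°; drift +9.8° → track 26.0°, groundspeed 209.8 kt
Leg 5: heading 98.5°; drift +0.6° → track 99.1°, groundspeed 240.2 kt

Leg 1: track=273.8°, groundspeed=168.8 kt
Leg 2: track=289.0°, groundspeed=168.7 kt
Leg 3: track=90.7°, groundspeed=239.4 kt
Leg 4: track=26.0°, groundspeed=209.8 kt
Leg 5: track=99.1°, groundspeed=240.2 kt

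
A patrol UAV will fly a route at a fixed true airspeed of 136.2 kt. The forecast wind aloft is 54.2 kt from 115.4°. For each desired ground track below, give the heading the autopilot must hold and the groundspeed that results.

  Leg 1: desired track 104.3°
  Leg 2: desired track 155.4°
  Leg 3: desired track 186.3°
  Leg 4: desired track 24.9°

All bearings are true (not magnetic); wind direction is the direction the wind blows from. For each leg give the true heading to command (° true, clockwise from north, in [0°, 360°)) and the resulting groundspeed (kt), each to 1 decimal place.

Leg 1: desired track 104.3°; wind correction +4.4° → command heading 108.7°, groundspeed 82.6 kt
Leg 2: desired track 155.4°; wind correction -14.8° → command heading 140.6°, groundspeed 90.1 kt
Leg 3: desired track 186.3°; wind correction -22.1° → command heading 164.2°, groundspeed 108.5 kt
Leg 4: desired track 24.9°; wind correction +23.4° → command heading 48.3°, groundspeed 125.4 kt

Leg 1: heading=108.7°, groundspeed=82.6 kt
Leg 2: heading=140.6°, groundspeed=90.1 kt
Leg 3: heading=164.2°, groundspeed=108.5 kt
Leg 4: heading=48.3°, groundspeed=125.4 kt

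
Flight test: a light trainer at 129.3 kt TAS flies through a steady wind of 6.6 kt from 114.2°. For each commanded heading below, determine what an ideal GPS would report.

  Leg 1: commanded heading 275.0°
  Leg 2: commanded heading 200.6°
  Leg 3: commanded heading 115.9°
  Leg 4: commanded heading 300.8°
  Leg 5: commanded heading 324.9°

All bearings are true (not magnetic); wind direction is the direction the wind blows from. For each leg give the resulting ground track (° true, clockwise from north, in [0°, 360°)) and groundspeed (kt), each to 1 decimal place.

Leg 1: track=275.9°, groundspeed=135.6 kt
Leg 2: track=203.5°, groundspeed=129.1 kt
Leg 3: track=116.0°, groundspeed=122.7 kt
Leg 4: track=300.5°, groundspeed=135.9 kt
Leg 5: track=323.5°, groundspeed=135.0 kt

Leg 1: heading 275.0°; drift +0.9° → track 275.9°, groundspeed 135.6 kt
Leg 2: heading 200.6°; drift +2.9° → track 203.5°, groundspeed 129.1 kt
Leg 3: heading 115.9°; drift +0.1° → track 116.0°, groundspeed 122.7 kt
Leg 4: heading 300.8°; drift -0.3° → track 300.5°, groundspeed 135.9 kt
Leg 5: heading 324.9°; drift -1.4° → track 323.5°, groundspeed 135.0 kt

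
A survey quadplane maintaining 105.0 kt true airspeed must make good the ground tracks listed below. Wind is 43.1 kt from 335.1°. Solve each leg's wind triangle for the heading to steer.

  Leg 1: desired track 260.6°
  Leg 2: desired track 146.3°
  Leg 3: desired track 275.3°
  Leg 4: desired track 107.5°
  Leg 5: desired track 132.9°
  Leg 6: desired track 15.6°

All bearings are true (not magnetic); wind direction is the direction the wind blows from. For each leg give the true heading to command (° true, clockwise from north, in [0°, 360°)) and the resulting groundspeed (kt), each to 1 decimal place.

Leg 1: heading=283.9°, groundspeed=84.9 kt
Leg 2: heading=142.7°, groundspeed=147.4 kt
Leg 3: heading=296.1°, groundspeed=76.5 kt
Leg 4: heading=89.9°, groundspeed=129.1 kt
Leg 5: heading=124.0°, groundspeed=143.6 kt
Leg 6: heading=0.1°, groundspeed=68.4 kt

Leg 1: desired track 260.6°; wind correction +23.3° → command heading 283.9°, groundspeed 84.9 kt
Leg 2: desired track 146.3°; wind correction -3.6° → command heading 142.7°, groundspeed 147.4 kt
Leg 3: desired track 275.3°; wind correction +20.8° → command heading 296.1°, groundspeed 76.5 kt
Leg 4: desired track 107.5°; wind correction -17.6° → command heading 89.9°, groundspeed 129.1 kt
Leg 5: desired track 132.9°; wind correction -8.9° → command heading 124.0°, groundspeed 143.6 kt
Leg 6: desired track 15.6°; wind correction -15.5° → command heading 0.1°, groundspeed 68.4 kt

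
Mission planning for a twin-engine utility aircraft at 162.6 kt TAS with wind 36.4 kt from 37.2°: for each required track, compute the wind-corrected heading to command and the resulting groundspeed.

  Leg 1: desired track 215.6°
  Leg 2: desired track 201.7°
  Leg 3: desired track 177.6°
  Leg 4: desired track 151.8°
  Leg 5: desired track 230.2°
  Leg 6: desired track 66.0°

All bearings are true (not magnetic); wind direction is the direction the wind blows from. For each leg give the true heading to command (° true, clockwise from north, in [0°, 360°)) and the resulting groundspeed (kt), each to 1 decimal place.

Leg 1: heading=215.2°, groundspeed=199.0 kt
Leg 2: heading=198.3°, groundspeed=197.4 kt
Leg 3: heading=169.4°, groundspeed=189.0 kt
Leg 4: heading=140.1°, groundspeed=174.3 kt
Leg 5: heading=233.1°, groundspeed=197.9 kt
Leg 6: heading=59.8°, groundspeed=129.8 kt

Leg 1: desired track 215.6°; wind correction -0.4° → command heading 215.2°, groundspeed 199.0 kt
Leg 2: desired track 201.7°; wind correction -3.4° → command heading 198.3°, groundspeed 197.4 kt
Leg 3: desired track 177.6°; wind correction -8.2° → command heading 169.4°, groundspeed 189.0 kt
Leg 4: desired track 151.8°; wind correction -11.7° → command heading 140.1°, groundspeed 174.3 kt
Leg 5: desired track 230.2°; wind correction +2.9° → command heading 233.1°, groundspeed 197.9 kt
Leg 6: desired track 66.0°; wind correction -6.2° → command heading 59.8°, groundspeed 129.8 kt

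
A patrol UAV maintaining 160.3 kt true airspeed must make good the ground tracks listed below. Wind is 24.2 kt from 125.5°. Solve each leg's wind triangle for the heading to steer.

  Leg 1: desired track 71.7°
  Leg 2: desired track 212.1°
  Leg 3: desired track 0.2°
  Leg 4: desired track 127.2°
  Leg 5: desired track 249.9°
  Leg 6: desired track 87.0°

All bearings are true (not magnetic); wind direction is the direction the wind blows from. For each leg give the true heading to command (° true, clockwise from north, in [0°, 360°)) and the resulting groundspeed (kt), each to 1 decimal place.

Leg 1: desired track 71.7°; wind correction +7.0° → command heading 78.7°, groundspeed 144.8 kt
Leg 2: desired track 212.1°; wind correction -8.7° → command heading 203.4°, groundspeed 157.0 kt
Leg 3: desired track 0.2°; wind correction +7.1° → command heading 7.3°, groundspeed 173.1 kt
Leg 4: desired track 127.2°; wind correction -0.3° → command heading 126.9°, groundspeed 136.1 kt
Leg 5: desired track 249.9°; wind correction -7.2° → command heading 242.7°, groundspeed 172.7 kt
Leg 6: desired track 87.0°; wind correction +5.4° → command heading 92.4°, groundspeed 140.7 kt

Leg 1: heading=78.7°, groundspeed=144.8 kt
Leg 2: heading=203.4°, groundspeed=157.0 kt
Leg 3: heading=7.3°, groundspeed=173.1 kt
Leg 4: heading=126.9°, groundspeed=136.1 kt
Leg 5: heading=242.7°, groundspeed=172.7 kt
Leg 6: heading=92.4°, groundspeed=140.7 kt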